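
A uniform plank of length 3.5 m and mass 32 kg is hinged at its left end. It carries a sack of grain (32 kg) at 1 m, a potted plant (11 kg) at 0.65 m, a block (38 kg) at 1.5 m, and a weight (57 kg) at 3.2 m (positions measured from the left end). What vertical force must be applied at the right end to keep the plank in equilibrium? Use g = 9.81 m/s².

Choose the left end as the axis so the unknown pivot reaction has zero arm there.
Beam weight: 32 × 9.81 = 313.9 N down at 1.75 m → arm 1.75 m, τ = 313.9 × 1.75 = 549.3 N·m clockwise.
Sack of grain: 32 × 9.81 = 313.9 N down at 1 m → arm 1 m, τ = 313.9 × 1 = 313.9 N·m clockwise.
Potted plant: 11 × 9.81 = 107.9 N down at 0.65 m → arm 0.65 m, τ = 107.9 × 0.65 = 70.14 N·m clockwise.
Block: 38 × 9.81 = 372.8 N down at 1.5 m → arm 1.5 m, τ = 372.8 × 1.5 = 559.2 N·m clockwise.
Weight: 57 × 9.81 = 559.2 N down at 3.2 m → arm 3.2 m, τ = 559.2 × 3.2 = 1789 N·m clockwise.
Net moment of the loads = 3282 N·m clockwise.
The upward force F acts at the right end, arm 3.5 m, giving F × 3.5 counterclockwise.
For rotational equilibrium, F × 3.5 = 3282, so F = 3282 / 3.5 = 938 N.

F ≈ 938 N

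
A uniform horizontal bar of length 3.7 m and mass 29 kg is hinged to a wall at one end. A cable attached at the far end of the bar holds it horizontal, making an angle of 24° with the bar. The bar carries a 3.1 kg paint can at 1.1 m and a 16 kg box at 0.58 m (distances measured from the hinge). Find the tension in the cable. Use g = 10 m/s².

About the hinge:
Beam weight: 29 × 10 = 290 N down at 1.85 m → arm 1.85 m, τ = 290 × 1.85 = 536.5 N·m clockwise.
Paint can: 3.1 × 10 = 31 N down at 1.1 m → arm 1.1 m, τ = 31 × 1.1 = 34.1 N·m clockwise.
Box: 16 × 10 = 160 N down at 0.58 m → arm 0.58 m, τ = 160 × 0.58 = 92.8 N·m clockwise.
Total clockwise load moment = 663.4 N·m.
The cable tension T acts at 3.7 m; only its component perpendicular to the bar, T sinθ, produces torque. sin 24° = 0.4067.
Setting net torque to zero: T × 3.7 × 0.4067 = 663.4 → T = 663.4 / 1.505 = 441 N.

T ≈ 441 N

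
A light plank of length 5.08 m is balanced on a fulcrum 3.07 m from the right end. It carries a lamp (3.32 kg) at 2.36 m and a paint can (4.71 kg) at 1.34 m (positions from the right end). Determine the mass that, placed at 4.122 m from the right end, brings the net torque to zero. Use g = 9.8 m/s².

m ≈ 9.99 kg

Taking torques about the fulcrum (at 3.07 m from the right end):
Lamp: 3.32 × 9.8 = 32.54 N down at 2.36 m → arm 0.71 m, τ = 32.54 × 0.71 = 23.1 N·m clockwise.
Paint can: 4.71 × 9.8 = 46.16 N down at 1.34 m → arm 1.73 m, τ = 46.16 × 1.73 = 79.86 N·m clockwise.
Net moment of known loads = 103 N·m clockwise.
An unknown mass m at 4.122 m has arm 1.052 m; its moment is m·g·1.052 counterclockwise.
For rotational equilibrium, m × 9.8 × 1.052 = 103, so m = 103 / (9.8 × 1.052) = 9.99 kg.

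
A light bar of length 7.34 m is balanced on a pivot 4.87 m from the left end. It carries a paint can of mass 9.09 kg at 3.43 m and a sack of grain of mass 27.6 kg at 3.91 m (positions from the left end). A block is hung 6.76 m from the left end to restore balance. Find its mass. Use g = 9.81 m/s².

m ≈ 20.9 kg

Choose the pivot (at 4.87 m from the left end) as the axis so the support reaction has zero arm there.
Paint can: 9.09 × 9.81 = 89.17 N down at 3.43 m → arm 1.44 m, τ = 89.17 × 1.44 = 128.4 N·m counterclockwise.
Sack of grain: 27.6 × 9.81 = 270.8 N down at 3.91 m → arm 0.96 m, τ = 270.8 × 0.96 = 260 N·m counterclockwise.
Net moment of known loads = 388.4 N·m counterclockwise.
An unknown mass m at 6.76 m has arm 1.89 m; its moment is m·g·1.89 clockwise.
Setting net torque to zero: m × 9.81 × 1.89 = 388.4 → m = 388.4 / (9.81 × 1.89) = 20.9 kg.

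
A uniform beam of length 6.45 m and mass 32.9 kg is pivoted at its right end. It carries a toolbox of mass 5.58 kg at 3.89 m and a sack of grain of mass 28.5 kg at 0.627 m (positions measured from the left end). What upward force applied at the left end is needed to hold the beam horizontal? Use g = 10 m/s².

F ≈ 444 N

Take moments about the right end.
Beam weight: 32.9 × 10 = 329 N down at 3.225 m → arm 3.225 m, τ = 329 × 3.225 = 1061 N·m counterclockwise.
Toolbox: 5.58 × 10 = 55.8 N down at 3.89 m → arm 2.56 m, τ = 55.8 × 2.56 = 142.8 N·m counterclockwise.
Sack of grain: 28.5 × 10 = 285 N down at 0.627 m → arm 5.823 m, τ = 285 × 5.823 = 1660 N·m counterclockwise.
Net moment of the loads = 2864 N·m counterclockwise.
The upward force F acts at the left end, arm 6.45 m, giving F × 6.45 clockwise.
Setting net torque to zero: F × 6.45 = 2864 → F = 2864 / 6.45 = 444 N.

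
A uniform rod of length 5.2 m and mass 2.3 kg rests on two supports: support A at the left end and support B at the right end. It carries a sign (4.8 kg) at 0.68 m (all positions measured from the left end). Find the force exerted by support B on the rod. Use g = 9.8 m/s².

Choose support A as the axis so its reaction then has zero moment arm.
Beam weight: 2.3 × 9.8 = 22.54 N down at 2.6 m → arm 2.6 m, τ = 22.54 × 2.6 = 58.6 N·m clockwise.
Sign: 4.8 × 9.8 = 47.04 N down at 0.68 m → arm 0.68 m, τ = 47.04 × 0.68 = 31.99 N·m clockwise.
Net load moment about support A = 90.59 N·m clockwise.
Reaction R at support B is upward at 5.2 m, arm 5.2 m → moment R × 5.2 counterclockwise.
For rotational equilibrium, R × 5.2 = 90.59, so R = 17.4 N.

R_B ≈ 17.4 N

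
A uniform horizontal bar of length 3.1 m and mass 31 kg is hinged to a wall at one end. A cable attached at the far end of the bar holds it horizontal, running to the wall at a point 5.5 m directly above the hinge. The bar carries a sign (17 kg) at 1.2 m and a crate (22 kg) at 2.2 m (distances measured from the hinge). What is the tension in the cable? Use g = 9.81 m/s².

Sum moments about the hinge (the unknown hinge reaction has zero arm there).
Beam weight: 31 × 9.81 = 304.1 N down at 1.55 m → arm 1.55 m, τ = 304.1 × 1.55 = 471.4 N·m clockwise.
Sign: 17 × 9.81 = 166.8 N down at 1.2 m → arm 1.2 m, τ = 166.8 × 1.2 = 200.2 N·m clockwise.
Crate: 22 × 9.81 = 215.8 N down at 2.2 m → arm 2.2 m, τ = 215.8 × 2.2 = 474.8 N·m clockwise.
Total clockwise load moment = 1146 N·m.
The cable tension T acts at 3.1 m; only its component perpendicular to the bar, T sinθ, produces torque. sinθ = h/√(h²+d²) = 5.5/√(5.5²+3.1²) = 0.8712.
Balancing moments: T × 3.1 × 0.8712 = 1146, giving T = 1146 / 2.701 = 424 N.

T ≈ 424 N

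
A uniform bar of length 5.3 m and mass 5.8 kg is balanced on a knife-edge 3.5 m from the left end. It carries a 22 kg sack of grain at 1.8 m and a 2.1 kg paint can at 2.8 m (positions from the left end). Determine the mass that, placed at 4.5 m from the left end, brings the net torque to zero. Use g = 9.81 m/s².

m ≈ 43.8 kg

Sum moments about the knife-edge (at 3.5 m from the left end) (the support reaction has zero arm there).
Beam weight: 5.8 × 9.81 = 56.9 N down at 2.65 m → arm 0.85 m, τ = 56.9 × 0.85 = 48.36 N·m counterclockwise.
Sack of grain: 22 × 9.81 = 215.8 N down at 1.8 m → arm 1.7 m, τ = 215.8 × 1.7 = 366.9 N·m counterclockwise.
Paint can: 2.1 × 9.81 = 20.6 N down at 2.8 m → arm 0.7 m, τ = 20.6 × 0.7 = 14.42 N·m counterclockwise.
Net moment of known loads = 429.7 N·m counterclockwise.
An unknown mass m at 4.5 m has arm 1 m; its moment is m·g·1 clockwise.
For rotational equilibrium, m × 9.81 × 1 = 429.7, so m = 429.7 / (9.81 × 1) = 43.8 kg.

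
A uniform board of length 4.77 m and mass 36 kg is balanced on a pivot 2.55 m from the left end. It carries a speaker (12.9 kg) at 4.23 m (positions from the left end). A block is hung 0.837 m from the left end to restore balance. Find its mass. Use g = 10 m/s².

m ≈ 9.18 kg

Taking torques about the pivot (at 2.55 m from the left end):
Beam weight: 36 × 10 = 360 N down at 2.385 m → arm 0.165 m, τ = 360 × 0.165 = 59.4 N·m counterclockwise.
Speaker: 12.9 × 10 = 129 N down at 4.23 m → arm 1.68 m, τ = 129 × 1.68 = 216.7 N·m clockwise.
Net moment of known loads = 157.3 N·m clockwise.
An unknown mass m at 0.837 m has arm 1.713 m; its moment is m·g·1.713 counterclockwise.
Setting net torque to zero: m × 10 × 1.713 = 157.3 → m = 157.3 / (10 × 1.713) = 9.18 kg.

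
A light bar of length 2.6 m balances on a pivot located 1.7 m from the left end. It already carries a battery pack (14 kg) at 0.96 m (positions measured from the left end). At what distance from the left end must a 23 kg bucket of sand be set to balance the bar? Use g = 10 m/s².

x ≈ 2.15 m from the left end

About the pivot (at 1.7 m from the left end):
Battery pack: 14 × 10 = 140 N down at 0.96 m → arm 0.74 m, τ = 140 × 0.74 = 103.6 N·m counterclockwise.
Net moment of existing loads = 103.6 N·m counterclockwise.
The bucket of sand weighs 23 × 10 = 230 N and must supply an equal clockwise moment, so its lever arm about the pivot is 103.6 / 230 = 0.45 m.
That puts it at 1.7 + 0.45 = 2.15 m from the left end.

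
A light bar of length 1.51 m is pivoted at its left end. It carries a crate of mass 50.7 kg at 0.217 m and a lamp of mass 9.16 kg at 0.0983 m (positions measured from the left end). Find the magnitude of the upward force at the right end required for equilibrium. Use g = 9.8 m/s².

Sum moments about the left end (the unknown pivot reaction has zero arm there).
Crate: 50.7 × 9.8 = 496.9 N down at 0.217 m → arm 0.217 m, τ = 496.9 × 0.217 = 107.8 N·m clockwise.
Lamp: 9.16 × 9.8 = 89.77 N down at 0.0983 m → arm 0.0983 m, τ = 89.77 × 0.0983 = 8.824 N·m clockwise.
Net moment of the loads = 116.6 N·m clockwise.
The upward force F acts at the right end, arm 1.51 m, giving F × 1.51 counterclockwise.
Setting net torque to zero: F × 1.51 = 116.6 → F = 116.6 / 1.51 = 77.2 N.

F ≈ 77.2 N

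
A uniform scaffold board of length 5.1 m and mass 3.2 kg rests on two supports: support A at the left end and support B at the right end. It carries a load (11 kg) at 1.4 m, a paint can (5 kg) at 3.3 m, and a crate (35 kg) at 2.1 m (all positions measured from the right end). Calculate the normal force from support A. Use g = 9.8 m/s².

Sum moments about support B (its reaction then has zero moment arm).
Beam weight: 3.2 × 9.8 = 31.36 N down at 2.55 m → arm 2.55 m, τ = 31.36 × 2.55 = 79.97 N·m counterclockwise.
Load: 11 × 9.8 = 107.8 N down at 1.4 m → arm 1.4 m, τ = 107.8 × 1.4 = 150.9 N·m counterclockwise.
Paint can: 5 × 9.8 = 49 N down at 3.3 m → arm 3.3 m, τ = 49 × 3.3 = 161.7 N·m counterclockwise.
Crate: 35 × 9.8 = 343 N down at 2.1 m → arm 2.1 m, τ = 343 × 2.1 = 720.3 N·m counterclockwise.
Net load moment about support B = 1113 N·m counterclockwise.
Reaction R at support A is upward at 5.1 m, arm 5.1 m → moment R × 5.1 clockwise.
For rotational equilibrium, R × 5.1 = 1113, so R = 218 N.

R_A ≈ 218 N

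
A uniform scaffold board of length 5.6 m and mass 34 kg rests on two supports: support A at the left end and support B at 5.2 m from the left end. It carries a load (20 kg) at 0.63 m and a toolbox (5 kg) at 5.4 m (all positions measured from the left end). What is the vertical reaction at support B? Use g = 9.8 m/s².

Take moments about support A.
Beam weight: 34 × 9.8 = 333.2 N down at 2.8 m → arm 2.8 m, τ = 333.2 × 2.8 = 933 N·m clockwise.
Load: 20 × 9.8 = 196 N down at 0.63 m → arm 0.63 m, τ = 196 × 0.63 = 123.5 N·m clockwise.
Toolbox: 5 × 9.8 = 49 N down at 5.4 m → arm 5.4 m, τ = 49 × 5.4 = 264.6 N·m clockwise.
Net load moment about support A = 1321 N·m clockwise.
Reaction R at support B is upward at 5.2 m, arm 5.2 m → moment R × 5.2 counterclockwise.
Setting net torque to zero: R × 5.2 = 1321 → R = 254 N.

R_B ≈ 254 N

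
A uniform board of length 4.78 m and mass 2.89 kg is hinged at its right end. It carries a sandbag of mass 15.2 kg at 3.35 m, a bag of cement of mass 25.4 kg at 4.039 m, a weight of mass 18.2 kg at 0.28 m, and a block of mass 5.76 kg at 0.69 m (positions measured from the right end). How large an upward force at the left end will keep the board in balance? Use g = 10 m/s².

Choose the right end as the axis so the unknown pivot reaction has zero arm there.
Beam weight: 2.89 × 10 = 28.9 N down at 2.39 m → arm 2.39 m, τ = 28.9 × 2.39 = 69.07 N·m counterclockwise.
Sandbag: 15.2 × 10 = 152 N down at 3.35 m → arm 3.35 m, τ = 152 × 3.35 = 509.2 N·m counterclockwise.
Bag of cement: 25.4 × 10 = 254 N down at 4.039 m → arm 4.039 m, τ = 254 × 4.039 = 1026 N·m counterclockwise.
Weight: 18.2 × 10 = 182 N down at 0.28 m → arm 0.28 m, τ = 182 × 0.28 = 50.96 N·m counterclockwise.
Block: 5.76 × 10 = 57.6 N down at 0.69 m → arm 0.69 m, τ = 57.6 × 0.69 = 39.74 N·m counterclockwise.
Net moment of the loads = 1695 N·m counterclockwise.
The upward force F acts at the left end, arm 4.78 m, giving F × 4.78 clockwise.
Στ = 0 ⇒ F × 4.78 = 1695 ⇒ F = 1695 / 4.78 = 355 N.

F ≈ 355 N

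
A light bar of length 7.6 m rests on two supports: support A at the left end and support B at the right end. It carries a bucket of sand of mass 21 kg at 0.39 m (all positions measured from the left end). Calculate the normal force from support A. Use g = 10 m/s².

R_A ≈ 199 N

Take moments about support B.
Bucket of sand: 21 × 10 = 210 N down at 0.39 m → arm 7.21 m, τ = 210 × 7.21 = 1514 N·m counterclockwise.
Net load moment about support B = 1514 N·m counterclockwise.
Reaction R at support A is upward at 0 m, arm 7.6 m → moment R × 7.6 clockwise.
For rotational equilibrium, R × 7.6 = 1514, so R = 199 N.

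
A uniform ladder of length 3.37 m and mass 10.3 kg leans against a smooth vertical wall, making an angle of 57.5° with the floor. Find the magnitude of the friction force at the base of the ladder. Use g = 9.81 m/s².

Take moments about the foot of the ladder.
Ladder weight 10.3×9.81 = 101 N acts at 1.685 m along the ladder; its horizontal arm is 1.685·cos57.5° = 0.9053 m → τ = 91.44 N·m clockwise.
Wall normal N acts horizontally at the top; its moment arm is the height L sinθ = 3.37·sin57.5° = 2.842 m, counterclockwise.
Setting net torque to zero: N × 2.842 = 91.44 → N = 32.2 N.
ΣFx = 0: friction at the foot balances the wall's push, so f = N_wall = 32.2 N.

f ≈ 32.2 N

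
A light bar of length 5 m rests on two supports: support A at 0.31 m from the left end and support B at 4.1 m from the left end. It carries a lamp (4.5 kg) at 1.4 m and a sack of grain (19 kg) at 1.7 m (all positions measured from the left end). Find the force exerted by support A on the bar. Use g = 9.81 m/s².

Choose support B as the axis so its reaction then has zero moment arm.
Lamp: 4.5 × 9.81 = 44.15 N down at 1.4 m → arm 2.7 m, τ = 44.15 × 2.7 = 119.2 N·m counterclockwise.
Sack of grain: 19 × 9.81 = 186.4 N down at 1.7 m → arm 2.4 m, τ = 186.4 × 2.4 = 447.4 N·m counterclockwise.
Net load moment about support B = 566.6 N·m counterclockwise.
Reaction R at support A is upward at 0.31 m, arm 3.79 m → moment R × 3.79 clockwise.
Balancing moments: R × 3.79 = 566.6, giving R = 149 N.

R_A ≈ 149 N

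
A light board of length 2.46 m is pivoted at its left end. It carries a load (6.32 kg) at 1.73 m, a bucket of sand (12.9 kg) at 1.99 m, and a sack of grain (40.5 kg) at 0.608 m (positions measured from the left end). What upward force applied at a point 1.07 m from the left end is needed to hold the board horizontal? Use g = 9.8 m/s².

F ≈ 561 N

About the left end:
Load: 6.32 × 9.8 = 61.94 N down at 1.73 m → arm 1.73 m, τ = 61.94 × 1.73 = 107.2 N·m clockwise.
Bucket of sand: 12.9 × 9.8 = 126.4 N down at 1.99 m → arm 1.99 m, τ = 126.4 × 1.99 = 251.5 N·m clockwise.
Sack of grain: 40.5 × 9.8 = 396.9 N down at 0.608 m → arm 0.608 m, τ = 396.9 × 0.608 = 241.3 N·m clockwise.
Net moment of the loads = 600 N·m clockwise.
The upward force F acts at a point 1.07 m from the left end, arm 1.07 m, giving F × 1.07 counterclockwise.
Στ = 0 ⇒ F × 1.07 = 600 ⇒ F = 600 / 1.07 = 561 N.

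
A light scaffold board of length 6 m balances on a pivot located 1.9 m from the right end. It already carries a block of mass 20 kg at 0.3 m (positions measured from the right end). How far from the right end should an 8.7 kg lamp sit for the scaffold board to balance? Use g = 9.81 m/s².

x ≈ 5.58 m from the right end

Take moments about the pivot (at 1.9 m from the right end).
Block: 20 × 9.81 = 196.2 N down at 0.3 m → arm 1.6 m, τ = 196.2 × 1.6 = 313.9 N·m clockwise.
Net moment of existing loads = 313.9 N·m clockwise.
The lamp weighs 8.7 × 9.81 = 85.35 N and must supply an equal counterclockwise moment, so its lever arm about the pivot is 313.9 / 85.35 = 3.68 m.
That puts it at 1.9 + 3.68 = 5.58 m from the right end.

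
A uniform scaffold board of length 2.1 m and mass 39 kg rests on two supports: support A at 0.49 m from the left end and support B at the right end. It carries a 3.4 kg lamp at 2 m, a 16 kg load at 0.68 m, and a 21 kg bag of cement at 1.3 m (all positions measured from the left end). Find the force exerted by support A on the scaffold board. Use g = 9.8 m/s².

R_A ≈ 492 N

Taking torques about support B:
Beam weight: 39 × 9.8 = 382.2 N down at 1.05 m → arm 1.05 m, τ = 382.2 × 1.05 = 401.3 N·m counterclockwise.
Lamp: 3.4 × 9.8 = 33.32 N down at 2 m → arm 0.1 m, τ = 33.32 × 0.1 = 3.332 N·m counterclockwise.
Load: 16 × 9.8 = 156.8 N down at 0.68 m → arm 1.42 m, τ = 156.8 × 1.42 = 222.7 N·m counterclockwise.
Bag of cement: 21 × 9.8 = 205.8 N down at 1.3 m → arm 0.8 m, τ = 205.8 × 0.8 = 164.6 N·m counterclockwise.
Net load moment about support B = 791.9 N·m counterclockwise.
Reaction R at support A is upward at 0.49 m, arm 1.61 m → moment R × 1.61 clockwise.
For rotational equilibrium, R × 1.61 = 791.9, so R = 492 N.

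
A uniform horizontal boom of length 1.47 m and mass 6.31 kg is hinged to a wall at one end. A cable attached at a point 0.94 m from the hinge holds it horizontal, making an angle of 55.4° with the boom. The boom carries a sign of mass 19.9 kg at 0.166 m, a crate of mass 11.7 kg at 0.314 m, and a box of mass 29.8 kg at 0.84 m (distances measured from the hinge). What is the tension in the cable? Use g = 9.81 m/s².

Sum moments about the hinge (the unknown hinge reaction has zero arm there).
Beam weight: 6.31 × 9.81 = 61.9 N down at 0.735 m → arm 0.735 m, τ = 61.9 × 0.735 = 45.5 N·m clockwise.
Sign: 19.9 × 9.81 = 195.2 N down at 0.166 m → arm 0.166 m, τ = 195.2 × 0.166 = 32.4 N·m clockwise.
Crate: 11.7 × 9.81 = 114.8 N down at 0.314 m → arm 0.314 m, τ = 114.8 × 0.314 = 36.05 N·m clockwise.
Box: 29.8 × 9.81 = 292.3 N down at 0.84 m → arm 0.84 m, τ = 292.3 × 0.84 = 245.5 N·m clockwise.
Total clockwise load moment = 359.4 N·m.
The cable tension T acts at 0.94 m; only its component perpendicular to the boom, T sinθ, produces torque. sin 55.4° = 0.8231.
Στ = 0 ⇒ T × 0.94 × 0.8231 = 359.4 ⇒ T = 359.4 / 0.7737 = 465 N.

T ≈ 465 N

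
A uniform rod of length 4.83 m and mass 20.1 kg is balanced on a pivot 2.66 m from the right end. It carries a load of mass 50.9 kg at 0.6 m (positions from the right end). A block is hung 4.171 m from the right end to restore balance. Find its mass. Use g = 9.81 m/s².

Taking torques about the pivot (at 2.66 m from the right end):
Beam weight: 20.1 × 9.81 = 197.2 N down at 2.415 m → arm 0.245 m, τ = 197.2 × 0.245 = 48.31 N·m clockwise.
Load: 50.9 × 9.81 = 499.3 N down at 0.6 m → arm 2.06 m, τ = 499.3 × 2.06 = 1029 N·m clockwise.
Net moment of known loads = 1077 N·m clockwise.
An unknown mass m at 4.171 m has arm 1.511 m; its moment is m·g·1.511 counterclockwise.
Balancing moments: m × 9.81 × 1.511 = 1077, giving m = 1077 / (9.81 × 1.511) = 72.7 kg.

m ≈ 72.7 kg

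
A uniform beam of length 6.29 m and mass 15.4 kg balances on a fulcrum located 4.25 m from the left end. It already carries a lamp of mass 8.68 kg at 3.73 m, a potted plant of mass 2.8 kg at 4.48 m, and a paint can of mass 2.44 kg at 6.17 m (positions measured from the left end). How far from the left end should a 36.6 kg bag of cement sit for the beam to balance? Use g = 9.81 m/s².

x ≈ 4.69 m from the left end

Choose the fulcrum (at 4.25 m from the left end) as the axis so the support reaction has zero arm there.
Beam weight: 15.4 × 9.81 = 151.1 N down at 3.145 m → arm 1.105 m, τ = 151.1 × 1.105 = 167 N·m counterclockwise.
Lamp: 8.68 × 9.81 = 85.15 N down at 3.73 m → arm 0.52 m, τ = 85.15 × 0.52 = 44.28 N·m counterclockwise.
Potted plant: 2.8 × 9.81 = 27.47 N down at 4.48 m → arm 0.23 m, τ = 27.47 × 0.23 = 6.318 N·m clockwise.
Paint can: 2.44 × 9.81 = 23.94 N down at 6.17 m → arm 1.92 m, τ = 23.94 × 1.92 = 45.96 N·m clockwise.
Net moment of existing loads = 159 N·m counterclockwise.
The bag of cement weighs 36.6 × 9.81 = 359 N and must supply an equal clockwise moment, so its lever arm about the fulcrum is 159 / 359 = 0.443 m.
That puts it at 4.25 + 0.443 = 4.69 m from the left end.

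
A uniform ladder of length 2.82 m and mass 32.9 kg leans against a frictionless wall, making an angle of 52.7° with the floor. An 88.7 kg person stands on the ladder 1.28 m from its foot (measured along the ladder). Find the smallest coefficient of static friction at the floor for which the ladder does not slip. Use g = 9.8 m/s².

μ_min ≈ 0.355

Taking torques about the foot of the ladder:
Ladder weight 32.9×9.8 = 322.4 N acts at 1.41 m along the ladder; its horizontal arm is 1.41·cos52.7° = 0.8544 m → τ = 275.5 N·m clockwise.
Person: 88.7×9.8 = 869.3 N at 1.28 m → arm 0.7757 m → τ = 674.3 N·m clockwise.
Wall normal N acts horizontally at the top; its moment arm is the height L sinθ = 2.82·sin52.7° = 2.243 m, counterclockwise.
For rotational equilibrium, N × 2.243 = 949.8, so N = 423.5 N.
ΣFx = 0 ⇒ f = N_wall = 423.5 N. ΣFy = 0 ⇒ N_floor = 1192 N.
μ_min = f / N_floor = 423.5 / 1192 = 0.355.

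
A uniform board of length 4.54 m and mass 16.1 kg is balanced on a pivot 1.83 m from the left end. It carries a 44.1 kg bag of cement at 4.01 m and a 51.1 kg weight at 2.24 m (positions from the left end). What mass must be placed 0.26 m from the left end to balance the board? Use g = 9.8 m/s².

m ≈ 79.1 kg

Sum moments about the pivot (at 1.83 m from the left end) (the support reaction has zero arm there).
Beam weight: 16.1 × 9.8 = 157.8 N down at 2.27 m → arm 0.44 m, τ = 157.8 × 0.44 = 69.43 N·m clockwise.
Bag of cement: 44.1 × 9.8 = 432.2 N down at 4.01 m → arm 2.18 m, τ = 432.2 × 2.18 = 942.2 N·m clockwise.
Weight: 51.1 × 9.8 = 500.8 N down at 2.24 m → arm 0.41 m, τ = 500.8 × 0.41 = 205.3 N·m clockwise.
Net moment of known loads = 1217 N·m clockwise.
An unknown mass m at 0.26 m has arm 1.57 m; its moment is m·g·1.57 counterclockwise.
Balancing moments: m × 9.8 × 1.57 = 1217, giving m = 1217 / (9.8 × 1.57) = 79.1 kg.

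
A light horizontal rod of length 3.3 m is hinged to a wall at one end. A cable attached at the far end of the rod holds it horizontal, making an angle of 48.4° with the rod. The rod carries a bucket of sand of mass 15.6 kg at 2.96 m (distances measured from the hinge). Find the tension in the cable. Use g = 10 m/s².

T ≈ 187 N

Taking torques about the hinge:
Bucket of sand: 15.6 × 10 = 156 N down at 2.96 m → arm 2.96 m, τ = 156 × 2.96 = 461.8 N·m clockwise.
Total clockwise load moment = 461.8 N·m.
The cable tension T acts at 3.3 m; only its component perpendicular to the rod, T sinθ, produces torque. sin 48.4° = 0.7478.
For rotational equilibrium, T × 3.3 × 0.7478 = 461.8, so T = 461.8 / 2.468 = 187 N.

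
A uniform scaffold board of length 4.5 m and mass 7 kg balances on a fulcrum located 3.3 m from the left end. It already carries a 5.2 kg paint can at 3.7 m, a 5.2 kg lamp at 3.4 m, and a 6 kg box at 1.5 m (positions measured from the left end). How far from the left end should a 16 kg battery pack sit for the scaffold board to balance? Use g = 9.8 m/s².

Sum moments about the fulcrum (at 3.3 m from the left end) (the support reaction has zero arm there).
Beam weight: 7 × 9.8 = 68.6 N down at 2.25 m → arm 1.05 m, τ = 68.6 × 1.05 = 72.03 N·m counterclockwise.
Paint can: 5.2 × 9.8 = 50.96 N down at 3.7 m → arm 0.4 m, τ = 50.96 × 0.4 = 20.38 N·m clockwise.
Lamp: 5.2 × 9.8 = 50.96 N down at 3.4 m → arm 0.1 m, τ = 50.96 × 0.1 = 5.096 N·m clockwise.
Box: 6 × 9.8 = 58.8 N down at 1.5 m → arm 1.8 m, τ = 58.8 × 1.8 = 105.8 N·m counterclockwise.
Net moment of existing loads = 152.4 N·m counterclockwise.
The battery pack weighs 16 × 9.8 = 156.8 N and must supply an equal clockwise moment, so its lever arm about the fulcrum is 152.4 / 156.8 = 0.972 m.
That puts it at 3.3 + 0.972 = 4.27 m from the left end.

x ≈ 4.27 m from the left end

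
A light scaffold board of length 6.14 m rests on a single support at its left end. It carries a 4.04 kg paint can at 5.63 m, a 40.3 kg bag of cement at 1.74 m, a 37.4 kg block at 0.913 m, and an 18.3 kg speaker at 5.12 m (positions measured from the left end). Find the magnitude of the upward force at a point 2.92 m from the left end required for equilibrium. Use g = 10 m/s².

Sum moments about the left end (the unknown pivot reaction has zero arm there).
Paint can: 4.04 × 10 = 40.4 N down at 5.63 m → arm 5.63 m, τ = 40.4 × 5.63 = 227.5 N·m clockwise.
Bag of cement: 40.3 × 10 = 403 N down at 1.74 m → arm 1.74 m, τ = 403 × 1.74 = 701.2 N·m clockwise.
Block: 37.4 × 10 = 374 N down at 0.913 m → arm 0.913 m, τ = 374 × 0.913 = 341.5 N·m clockwise.
Speaker: 18.3 × 10 = 183 N down at 5.12 m → arm 5.12 m, τ = 183 × 5.12 = 937 N·m clockwise.
Net moment of the loads = 2207 N·m clockwise.
The upward force F acts at a point 2.92 m from the left end, arm 2.92 m, giving F × 2.92 counterclockwise.
Στ = 0 ⇒ F × 2.92 = 2207 ⇒ F = 2207 / 2.92 = 756 N.

F ≈ 756 N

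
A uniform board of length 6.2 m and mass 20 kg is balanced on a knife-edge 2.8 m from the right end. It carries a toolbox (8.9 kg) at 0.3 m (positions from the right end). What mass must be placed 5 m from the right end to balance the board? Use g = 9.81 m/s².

Choose the knife-edge (at 2.8 m from the right end) as the axis so the support reaction has zero arm there.
Beam weight: 20 × 9.81 = 196.2 N down at 3.1 m → arm 0.3 m, τ = 196.2 × 0.3 = 58.86 N·m counterclockwise.
Toolbox: 8.9 × 9.81 = 87.31 N down at 0.3 m → arm 2.5 m, τ = 87.31 × 2.5 = 218.3 N·m clockwise.
Net moment of known loads = 159.4 N·m clockwise.
An unknown mass m at 5 m has arm 2.2 m; its moment is m·g·2.2 counterclockwise.
Balancing moments: m × 9.81 × 2.2 = 159.4, giving m = 159.4 / (9.81 × 2.2) = 7.39 kg.

m ≈ 7.39 kg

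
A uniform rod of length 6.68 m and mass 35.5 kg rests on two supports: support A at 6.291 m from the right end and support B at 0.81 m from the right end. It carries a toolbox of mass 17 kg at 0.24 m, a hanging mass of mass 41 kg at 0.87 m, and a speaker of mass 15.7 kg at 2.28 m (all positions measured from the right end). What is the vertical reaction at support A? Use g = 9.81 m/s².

Taking torques about support B:
Beam weight: 35.5 × 9.81 = 348.3 N down at 3.34 m → arm 2.53 m, τ = 348.3 × 2.53 = 881.2 N·m counterclockwise.
Toolbox: 17 × 9.81 = 166.8 N down at 0.24 m → arm 0.57 m, τ = 166.8 × 0.57 = 95.08 N·m clockwise.
Hanging mass: 41 × 9.81 = 402.2 N down at 0.87 m → arm 0.06 m, τ = 402.2 × 0.06 = 24.13 N·m counterclockwise.
Speaker: 15.7 × 9.81 = 154 N down at 2.28 m → arm 1.47 m, τ = 154 × 1.47 = 226.4 N·m counterclockwise.
Net load moment about support B = 1037 N·m counterclockwise.
Reaction R at support A is upward at 6.291 m, arm 5.481 m → moment R × 5.481 clockwise.
Balancing moments: R × 5.481 = 1037, giving R = 189 N.

R_A ≈ 189 N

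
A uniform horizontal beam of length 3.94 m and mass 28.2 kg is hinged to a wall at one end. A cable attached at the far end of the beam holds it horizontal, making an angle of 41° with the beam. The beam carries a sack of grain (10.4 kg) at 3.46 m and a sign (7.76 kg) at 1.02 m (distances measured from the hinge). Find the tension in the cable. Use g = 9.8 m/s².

Choose the hinge as the axis so the unknown hinge reaction has zero arm there.
Beam weight: 28.2 × 9.8 = 276.4 N down at 1.97 m → arm 1.97 m, τ = 276.4 × 1.97 = 544.5 N·m clockwise.
Sack of grain: 10.4 × 9.8 = 101.9 N down at 3.46 m → arm 3.46 m, τ = 101.9 × 3.46 = 352.6 N·m clockwise.
Sign: 7.76 × 9.8 = 76.05 N down at 1.02 m → arm 1.02 m, τ = 76.05 × 1.02 = 77.57 N·m clockwise.
Total clockwise load moment = 974.7 N·m.
The cable tension T acts at 3.94 m; only its component perpendicular to the beam, T sinθ, produces torque. sin 41° = 0.6561.
For rotational equilibrium, T × 3.94 × 0.6561 = 974.7, so T = 974.7 / 2.585 = 377 N.

T ≈ 377 N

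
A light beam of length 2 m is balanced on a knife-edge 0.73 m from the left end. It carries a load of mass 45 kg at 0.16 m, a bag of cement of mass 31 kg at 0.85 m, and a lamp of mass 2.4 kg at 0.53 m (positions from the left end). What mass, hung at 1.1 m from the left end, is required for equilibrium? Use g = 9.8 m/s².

Taking torques about the knife-edge (at 0.73 m from the left end):
Load: 45 × 9.8 = 441 N down at 0.16 m → arm 0.57 m, τ = 441 × 0.57 = 251.4 N·m counterclockwise.
Bag of cement: 31 × 9.8 = 303.8 N down at 0.85 m → arm 0.12 m, τ = 303.8 × 0.12 = 36.46 N·m clockwise.
Lamp: 2.4 × 9.8 = 23.52 N down at 0.53 m → arm 0.2 m, τ = 23.52 × 0.2 = 4.704 N·m counterclockwise.
Net moment of known loads = 219.6 N·m counterclockwise.
An unknown mass m at 1.1 m has arm 0.37 m; its moment is m·g·0.37 clockwise.
Setting net torque to zero: m × 9.8 × 0.37 = 219.6 → m = 219.6 / (9.8 × 0.37) = 60.6 kg.

m ≈ 60.6 kg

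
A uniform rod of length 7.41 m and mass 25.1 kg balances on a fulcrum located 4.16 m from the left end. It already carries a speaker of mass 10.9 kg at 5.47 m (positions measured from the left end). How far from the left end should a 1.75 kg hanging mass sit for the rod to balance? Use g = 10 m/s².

x ≈ 2.53 m from the left end

Taking torques about the fulcrum (at 4.16 m from the left end):
Beam weight: 25.1 × 10 = 251 N down at 3.705 m → arm 0.455 m, τ = 251 × 0.455 = 114.2 N·m counterclockwise.
Speaker: 10.9 × 10 = 109 N down at 5.47 m → arm 1.31 m, τ = 109 × 1.31 = 142.8 N·m clockwise.
Net moment of existing loads = 28.6 N·m clockwise.
The hanging mass weighs 1.75 × 10 = 17.5 N and must supply an equal counterclockwise moment, so its lever arm about the fulcrum is 28.6 / 17.5 = 1.63 m.
That puts it at 4.16 − 1.63 = 2.53 m from the left end.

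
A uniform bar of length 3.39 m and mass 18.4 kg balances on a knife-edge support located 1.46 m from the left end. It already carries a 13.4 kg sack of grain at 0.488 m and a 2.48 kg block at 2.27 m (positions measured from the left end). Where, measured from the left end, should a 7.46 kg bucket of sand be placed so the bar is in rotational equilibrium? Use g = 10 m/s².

x ≈ 2.36 m from the left end

Take moments about the knife-edge support (at 1.46 m from the left end).
Beam weight: 18.4 × 10 = 184 N down at 1.695 m → arm 0.235 m, τ = 184 × 0.235 = 43.24 N·m clockwise.
Sack of grain: 13.4 × 10 = 134 N down at 0.488 m → arm 0.972 m, τ = 134 × 0.972 = 130.2 N·m counterclockwise.
Block: 2.48 × 10 = 24.8 N down at 2.27 m → arm 0.81 m, τ = 24.8 × 0.81 = 20.09 N·m clockwise.
Net moment of existing loads = 66.87 N·m counterclockwise.
The bucket of sand weighs 7.46 × 10 = 74.6 N and must supply an equal clockwise moment, so its lever arm about the knife-edge support is 66.87 / 74.6 = 0.896 m.
That puts it at 1.46 + 0.896 = 2.36 m from the left end.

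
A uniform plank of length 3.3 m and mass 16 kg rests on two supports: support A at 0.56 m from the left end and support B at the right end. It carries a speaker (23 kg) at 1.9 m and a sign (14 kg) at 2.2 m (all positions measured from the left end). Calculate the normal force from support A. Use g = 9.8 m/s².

Sum moments about support B (its reaction then has zero moment arm).
Beam weight: 16 × 9.8 = 156.8 N down at 1.65 m → arm 1.65 m, τ = 156.8 × 1.65 = 258.7 N·m counterclockwise.
Speaker: 23 × 9.8 = 225.4 N down at 1.9 m → arm 1.4 m, τ = 225.4 × 1.4 = 315.6 N·m counterclockwise.
Sign: 14 × 9.8 = 137.2 N down at 2.2 m → arm 1.1 m, τ = 137.2 × 1.1 = 150.9 N·m counterclockwise.
Net load moment about support B = 725.2 N·m counterclockwise.
Reaction R at support A is upward at 0.56 m, arm 2.74 m → moment R × 2.74 clockwise.
Στ = 0 ⇒ R × 2.74 = 725.2 ⇒ R = 265 N.

R_A ≈ 265 N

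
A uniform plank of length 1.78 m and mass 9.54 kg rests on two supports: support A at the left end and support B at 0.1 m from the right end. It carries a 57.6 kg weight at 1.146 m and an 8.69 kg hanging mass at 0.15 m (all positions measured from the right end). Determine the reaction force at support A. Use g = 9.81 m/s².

R_A ≈ 398 N

Take moments about support B.
Beam weight: 9.54 × 9.81 = 93.59 N down at 0.89 m → arm 0.79 m, τ = 93.59 × 0.79 = 73.94 N·m counterclockwise.
Weight: 57.6 × 9.81 = 565.1 N down at 1.146 m → arm 1.046 m, τ = 565.1 × 1.046 = 591.1 N·m counterclockwise.
Hanging mass: 8.69 × 9.81 = 85.25 N down at 0.15 m → arm 0.05 m, τ = 85.25 × 0.05 = 4.263 N·m counterclockwise.
Net load moment about support B = 669.3 N·m counterclockwise.
Reaction R at support A is upward at 1.78 m, arm 1.68 m → moment R × 1.68 clockwise.
Στ = 0 ⇒ R × 1.68 = 669.3 ⇒ R = 398 N.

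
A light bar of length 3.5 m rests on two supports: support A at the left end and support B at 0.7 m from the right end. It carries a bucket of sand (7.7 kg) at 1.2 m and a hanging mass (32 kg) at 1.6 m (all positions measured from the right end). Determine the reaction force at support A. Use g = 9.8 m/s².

Taking torques about support B:
Bucket of sand: 7.7 × 9.8 = 75.46 N down at 1.2 m → arm 0.5 m, τ = 75.46 × 0.5 = 37.73 N·m counterclockwise.
Hanging mass: 32 × 9.8 = 313.6 N down at 1.6 m → arm 0.9 m, τ = 313.6 × 0.9 = 282.2 N·m counterclockwise.
Net load moment about support B = 319.9 N·m counterclockwise.
Reaction R at support A is upward at 3.5 m, arm 2.8 m → moment R × 2.8 clockwise.
Balancing moments: R × 2.8 = 319.9, giving R = 114 N.

R_A ≈ 114 N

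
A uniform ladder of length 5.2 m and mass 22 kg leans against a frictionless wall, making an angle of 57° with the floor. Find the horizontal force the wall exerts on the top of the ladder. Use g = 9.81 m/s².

N_wall ≈ 70.1 N

Sum moments about the foot of the ladder (the floor normal and friction both act there and drop out).
Ladder weight 22×9.81 = 215.8 N acts at 2.6 m along the ladder; its horizontal arm is 2.6·cos57° = 1.416 m → τ = 305.6 N·m clockwise.
Wall normal N acts horizontally at the top; its moment arm is the height L sinθ = 5.2·sin57° = 4.361 m, counterclockwise.
Balancing moments: N × 4.361 = 305.6, giving N = 70.1 N.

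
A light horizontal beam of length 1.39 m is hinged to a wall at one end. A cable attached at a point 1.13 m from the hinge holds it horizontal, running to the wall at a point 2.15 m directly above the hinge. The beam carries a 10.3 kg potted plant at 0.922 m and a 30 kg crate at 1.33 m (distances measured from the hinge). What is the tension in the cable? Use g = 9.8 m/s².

About the hinge:
Potted plant: 10.3 × 9.8 = 100.9 N down at 0.922 m → arm 0.922 m, τ = 100.9 × 0.922 = 93.03 N·m clockwise.
Crate: 30 × 9.8 = 294 N down at 1.33 m → arm 1.33 m, τ = 294 × 1.33 = 391 N·m clockwise.
Total clockwise load moment = 484 N·m.
The cable tension T acts at 1.13 m; only its component perpendicular to the beam, T sinθ, produces torque. sinθ = h/√(h²+d²) = 2.15/√(2.15²+1.13²) = 0.8852.
For rotational equilibrium, T × 1.13 × 0.8852 = 484, so T = 484 / 1 = 484 N.

T ≈ 484 N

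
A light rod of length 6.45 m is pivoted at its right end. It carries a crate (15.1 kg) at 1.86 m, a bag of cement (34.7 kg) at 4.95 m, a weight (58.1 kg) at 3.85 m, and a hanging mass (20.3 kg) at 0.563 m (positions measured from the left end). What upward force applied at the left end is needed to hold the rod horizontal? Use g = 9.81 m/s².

F ≈ 596 N

Taking torques about the right end:
Crate: 15.1 × 9.81 = 148.1 N down at 1.86 m → arm 4.59 m, τ = 148.1 × 4.59 = 679.8 N·m counterclockwise.
Bag of cement: 34.7 × 9.81 = 340.4 N down at 4.95 m → arm 1.5 m, τ = 340.4 × 1.5 = 510.6 N·m counterclockwise.
Weight: 58.1 × 9.81 = 570 N down at 3.85 m → arm 2.6 m, τ = 570 × 2.6 = 1482 N·m counterclockwise.
Hanging mass: 20.3 × 9.81 = 199.1 N down at 0.563 m → arm 5.887 m, τ = 199.1 × 5.887 = 1172 N·m counterclockwise.
Net moment of the loads = 3844 N·m counterclockwise.
The upward force F acts at the left end, arm 6.45 m, giving F × 6.45 clockwise.
For rotational equilibrium, F × 6.45 = 3844, so F = 3844 / 6.45 = 596 N.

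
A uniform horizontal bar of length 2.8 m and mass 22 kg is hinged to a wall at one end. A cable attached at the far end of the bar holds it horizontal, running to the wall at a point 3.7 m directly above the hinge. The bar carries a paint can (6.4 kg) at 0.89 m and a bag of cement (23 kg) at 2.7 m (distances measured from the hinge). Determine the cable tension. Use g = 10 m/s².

T ≈ 442 N

Taking torques about the hinge:
Beam weight: 22 × 10 = 220 N down at 1.4 m → arm 1.4 m, τ = 220 × 1.4 = 308 N·m clockwise.
Paint can: 6.4 × 10 = 64 N down at 0.89 m → arm 0.89 m, τ = 64 × 0.89 = 56.96 N·m clockwise.
Bag of cement: 23 × 10 = 230 N down at 2.7 m → arm 2.7 m, τ = 230 × 2.7 = 621 N·m clockwise.
Total clockwise load moment = 986 N·m.
The cable tension T acts at 2.8 m; only its component perpendicular to the bar, T sinθ, produces torque. sinθ = h/√(h²+d²) = 3.7/√(3.7²+2.8²) = 0.7974.
Balancing moments: T × 2.8 × 0.7974 = 986, giving T = 986 / 2.233 = 442 N.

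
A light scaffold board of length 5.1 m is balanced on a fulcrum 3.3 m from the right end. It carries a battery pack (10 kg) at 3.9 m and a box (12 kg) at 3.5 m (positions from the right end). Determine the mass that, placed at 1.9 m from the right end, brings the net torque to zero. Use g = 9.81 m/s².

Taking torques about the fulcrum (at 3.3 m from the right end):
Battery pack: 10 × 9.81 = 98.1 N down at 3.9 m → arm 0.6 m, τ = 98.1 × 0.6 = 58.86 N·m counterclockwise.
Box: 12 × 9.81 = 117.7 N down at 3.5 m → arm 0.2 m, τ = 117.7 × 0.2 = 23.54 N·m counterclockwise.
Net moment of known loads = 82.4 N·m counterclockwise.
An unknown mass m at 1.9 m has arm 1.4 m; its moment is m·g·1.4 clockwise.
Balancing moments: m × 9.81 × 1.4 = 82.4, giving m = 82.4 / (9.81 × 1.4) = 6 kg.

m ≈ 6 kg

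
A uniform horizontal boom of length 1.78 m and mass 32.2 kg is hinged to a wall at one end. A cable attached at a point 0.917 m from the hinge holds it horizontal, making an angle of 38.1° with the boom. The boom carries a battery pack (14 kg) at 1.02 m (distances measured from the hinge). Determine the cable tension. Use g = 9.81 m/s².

Take moments about the hinge.
Beam weight: 32.2 × 9.81 = 315.9 N down at 0.89 m → arm 0.89 m, τ = 315.9 × 0.89 = 281.2 N·m clockwise.
Battery pack: 14 × 9.81 = 137.3 N down at 1.02 m → arm 1.02 m, τ = 137.3 × 1.02 = 140 N·m clockwise.
Total clockwise load moment = 421.2 N·m.
The cable tension T acts at 0.917 m; only its component perpendicular to the boom, T sinθ, produces torque. sin 38.1° = 0.617.
Στ = 0 ⇒ T × 0.917 × 0.617 = 421.2 ⇒ T = 421.2 / 0.5658 = 744 N.

T ≈ 744 N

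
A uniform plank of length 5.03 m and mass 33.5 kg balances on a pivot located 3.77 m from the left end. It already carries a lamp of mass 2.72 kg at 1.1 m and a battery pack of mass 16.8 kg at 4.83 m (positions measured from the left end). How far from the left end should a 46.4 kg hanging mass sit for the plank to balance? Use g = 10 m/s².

x ≈ 4.45 m from the left end

Taking torques about the pivot (at 3.77 m from the left end):
Beam weight: 33.5 × 10 = 335 N down at 2.515 m → arm 1.255 m, τ = 335 × 1.255 = 420.4 N·m counterclockwise.
Lamp: 2.72 × 10 = 27.2 N down at 1.1 m → arm 2.67 m, τ = 27.2 × 2.67 = 72.62 N·m counterclockwise.
Battery pack: 16.8 × 10 = 168 N down at 4.83 m → arm 1.06 m, τ = 168 × 1.06 = 178.1 N·m clockwise.
Net moment of existing loads = 314.9 N·m counterclockwise.
The hanging mass weighs 46.4 × 10 = 464 N and must supply an equal clockwise moment, so its lever arm about the pivot is 314.9 / 464 = 0.679 m.
That puts it at 3.77 + 0.679 = 4.45 m from the left end.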